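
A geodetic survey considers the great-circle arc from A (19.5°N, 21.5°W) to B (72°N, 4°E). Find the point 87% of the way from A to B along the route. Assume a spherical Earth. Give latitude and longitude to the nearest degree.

≈ (66°N, 5°W)

Convert each endpoint to a unit vector on the sphere (x = cos φ cos λ, y = cos φ sin λ, z = sin φ).
The central angle between the endpoints is δ = arccos(p₁·p₂) ≈ 0.952 rad (54.5°).
Interpolate at f = 0.87 with slerp weights a = sin((1−f)δ)/sin δ ≈ 0.152, b = sin(fδ)/sin δ ≈ 0.904.
p = a·p₁ + b·p₂ ≈ (0.412, -0.033, 0.911); φ = arcsin(p_z) ≈ 65.61°, λ = atan2(p_y, p_x) ≈ -4.56°.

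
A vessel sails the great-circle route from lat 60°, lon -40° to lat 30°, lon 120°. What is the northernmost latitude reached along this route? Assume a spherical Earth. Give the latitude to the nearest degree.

The great circle lies in the plane with unit normal n̂ = (p₁ × p₂)/|p₁ × p₂|.
Here n̂_z ≈ +0.148; the vertex latitude is φ_max = arccos|n̂_z| ≈ 81.5°.
Check via Clairaut: cos φ_max = |cos φ₁| · sin C = cos(60.0°)·sin(17.2°) ≈ 0.148, again giving ≈ 81.5°.

≈ 81°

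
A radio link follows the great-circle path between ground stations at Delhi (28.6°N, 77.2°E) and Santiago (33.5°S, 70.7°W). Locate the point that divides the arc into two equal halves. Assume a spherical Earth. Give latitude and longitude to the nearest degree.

≈ 9°S, 8°E

From cos δ = sin φ₁ sin φ₂ + cos φ₁ cos φ₂ cos Δλ, the central angle is δ ≈ 2.656 rad (152.2°).
Interpolate at f = 1/2 with slerp weights a = sin((1−f)δ)/sin δ ≈ 2.080, b = sin(fδ)/sin δ ≈ 2.080.
p = a·p₁ + b·p₂ ≈ (0.978, 0.144, -0.152); φ = arcsin(p_z) ≈ -8.76°, λ = atan2(p_y, p_x) ≈ 8.37°.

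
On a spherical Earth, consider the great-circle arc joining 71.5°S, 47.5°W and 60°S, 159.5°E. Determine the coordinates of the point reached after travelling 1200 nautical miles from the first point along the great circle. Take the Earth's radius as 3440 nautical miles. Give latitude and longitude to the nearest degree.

≈ 84°S, 143°W

Write both endpoints as unit vectors p₁, p₂ with components (cos φ cos λ, cos φ sin λ, sin φ).
The central angle between the endpoints is δ = arccos(p₁·p₂) ≈ 0.823 rad (47.2°). The total great-circle distance is δ·R ≈ 0.823 × 3440 ≈ 2832 nmi, so the target fraction is f = 1200/2832 ≈ 0.424.
Interpolate at f ≈ 0.424 with slerp weights a = sin((1−f)δ)/sin δ ≈ 0.623, b = sin(fδ)/sin δ ≈ 0.466.
p = a·p₁ + b·p₂ ≈ (-0.085, -0.064, -0.994); φ = arcsin(p_z) ≈ -83.90°, λ = atan2(p_y, p_x) ≈ -142.91°.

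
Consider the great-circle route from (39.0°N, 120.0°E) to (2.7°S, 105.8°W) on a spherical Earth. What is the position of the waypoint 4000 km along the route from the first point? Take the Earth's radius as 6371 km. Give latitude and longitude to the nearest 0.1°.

Write both endpoints as unit vectors p₁, p₂ with components (cos φ cos λ, cos φ sin λ, sin φ).
The central angle between the endpoints is δ = arccos(p₁·p₂) ≈ 2.178 rad (124.8°). The total great-circle distance is δ·R ≈ 2.178 × 6371 ≈ 13878 km, so the target fraction is f = 4000/13878 ≈ 0.288.
Interpolate at f ≈ 0.288 with slerp weights a = sin((1−f)δ)/sin δ ≈ 1.218, b = sin(fδ)/sin δ ≈ 0.715.
p = a·p₁ + b·p₂ ≈ (-0.668, 0.132, 0.733); φ = arcsin(p_z) ≈ 47.11°, λ = atan2(p_y, p_x) ≈ 168.83°.

≈ (47.1°N, 168.8°E)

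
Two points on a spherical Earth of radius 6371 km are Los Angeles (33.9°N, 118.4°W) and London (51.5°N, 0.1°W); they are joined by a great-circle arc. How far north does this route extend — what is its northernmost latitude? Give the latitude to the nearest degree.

The great circle lies in the plane with unit normal n̂ = (p₁ × p₂)/|p₁ × p₂|.
Here n̂_z ≈ +0.464; the vertex latitude is φ_max = arccos|n̂_z| ≈ 62.4°.

≈ 62°N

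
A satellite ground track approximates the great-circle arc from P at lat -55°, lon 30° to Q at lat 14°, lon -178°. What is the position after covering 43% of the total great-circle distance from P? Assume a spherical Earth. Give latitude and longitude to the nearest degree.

≈ lat -55°, lon 143°

Convert each endpoint to a unit vector on the sphere (x = cos φ cos λ, y = cos φ sin λ, z = sin φ).
The central angle between the endpoints is δ = arccos(p₁·p₂) ≈ 2.332 rad (133.6°).
Interpolate at f = 0.43 with slerp weights a = sin((1−f)δ)/sin δ ≈ 1.341, b = sin(fδ)/sin δ ≈ 1.164.
p = a·p₁ + b·p₂ ≈ (-0.463, 0.345, -0.817); φ = arcsin(p_z) ≈ -54.75°, λ = atan2(p_y, p_x) ≈ 143.28°.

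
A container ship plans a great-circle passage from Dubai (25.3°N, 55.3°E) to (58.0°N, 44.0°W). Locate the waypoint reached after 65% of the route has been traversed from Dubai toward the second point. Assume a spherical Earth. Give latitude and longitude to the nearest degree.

≈ (58°N, 6°E)

Write both endpoints as unit vectors p₁, p₂ with components (cos φ cos λ, cos φ sin λ, sin φ).
The central angle between the endpoints is δ = arccos(p₁·p₂) ≈ 1.282 rad (73.4°).
Interpolate at f = 0.65 with slerp weights a = sin((1−f)δ)/sin δ ≈ 0.452, b = sin(fδ)/sin δ ≈ 0.772.
p = a·p₁ + b·p₂ ≈ (0.527, 0.052, 0.848); φ = arcsin(p_z) ≈ 58.01°, λ = atan2(p_y, p_x) ≈ 5.65°.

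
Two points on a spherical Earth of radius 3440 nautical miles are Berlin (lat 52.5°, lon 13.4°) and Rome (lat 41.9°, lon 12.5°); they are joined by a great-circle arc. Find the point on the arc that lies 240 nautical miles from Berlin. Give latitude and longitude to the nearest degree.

From cos δ = sin φ₁ sin φ₂ + cos φ₁ cos φ₂ cos Δλ, the central angle is δ ≈ 0.185 rad (10.6°). The total great-circle distance is δ·R ≈ 0.185 × 3440 ≈ 637 nmi, so the target fraction is f = 240/637 ≈ 0.376.
Interpolate at f ≈ 0.376 with slerp weights a = sin((1−f)δ)/sin δ ≈ 0.626, b = sin(fδ)/sin δ ≈ 0.378.
p = a·p₁ + b·p₂ ≈ (0.645, 0.149, 0.749); φ = arcsin(p_z) ≈ 48.51°, λ = atan2(p_y, p_x) ≈ 13.02°.

≈ lat 49°, lon 13°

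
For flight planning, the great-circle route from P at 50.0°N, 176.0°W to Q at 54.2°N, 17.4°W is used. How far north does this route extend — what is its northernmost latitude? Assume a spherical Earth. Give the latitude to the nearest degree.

≈ 82°N

The great circle lies in the plane with unit normal n̂ = (p₁ × p₂)/|p₁ × p₂|.
Here n̂_z ≈ +0.143; the vertex latitude is φ_max = arccos|n̂_z| ≈ 81.8°.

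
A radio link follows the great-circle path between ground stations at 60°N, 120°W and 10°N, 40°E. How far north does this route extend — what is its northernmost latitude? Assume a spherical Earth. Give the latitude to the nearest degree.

The great circle lies in the plane with unit normal n̂ = (p₁ × p₂)/|p₁ × p₂|.
Here n̂_z ≈ +0.177; the vertex latitude is φ_max = arccos|n̂_z| ≈ 79.8°.
Check via Clairaut: cos φ_max = |cos φ₁| · sin C = cos(60.0°)·sin(20.8°) ≈ 0.177, again giving ≈ 79.8°.

≈ 80°N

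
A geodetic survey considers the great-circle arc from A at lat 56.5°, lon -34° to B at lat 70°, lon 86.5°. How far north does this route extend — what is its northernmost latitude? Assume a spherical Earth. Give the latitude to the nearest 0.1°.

The great circle lies in the plane with unit normal n̂ = (p₁ × p₂)/|p₁ × p₂|.
Here n̂_z ≈ +0.224; the vertex latitude is φ_max = arccos|n̂_z| ≈ 77.1°.
Check via Clairaut: cos φ_max = |cos φ₁| · sin C = cos(56.5°)·sin(24.0°) ≈ 0.224, again giving ≈ 77.1°.

≈ 77.1°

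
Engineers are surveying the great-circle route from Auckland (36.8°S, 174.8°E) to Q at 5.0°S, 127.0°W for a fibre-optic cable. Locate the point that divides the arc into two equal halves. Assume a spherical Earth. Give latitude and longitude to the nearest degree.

≈ 24°S, 153°W

From cos δ = sin φ₁ sin φ₂ + cos φ₁ cos φ₂ cos Δλ, the central angle is δ ≈ 1.079 rad (61.8°).
Interpolate at f = 1/2 with slerp weights a = sin((1−f)δ)/sin δ ≈ 0.583, b = sin(fδ)/sin δ ≈ 0.583.
p = a·p₁ + b·p₂ ≈ (-0.814, -0.421, -0.400); φ = arcsin(p_z) ≈ -23.57°, λ = atan2(p_y, p_x) ≈ -152.64°.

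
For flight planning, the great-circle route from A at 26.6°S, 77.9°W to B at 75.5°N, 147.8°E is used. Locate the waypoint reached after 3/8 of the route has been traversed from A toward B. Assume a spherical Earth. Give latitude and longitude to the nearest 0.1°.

The haversine formula gives a central angle δ ≈ 2.202 rad (126.1°) between the endpoints.
Interpolate at f = 3/8 with slerp weights a = sin((1−f)δ)/sin δ ≈ 1.215, b = sin(fδ)/sin δ ≈ 0.910.
p = a·p₁ + b·p₂ ≈ (0.035, -0.941, 0.337); φ = arcsin(p_z) ≈ 19.70°, λ = atan2(p_y, p_x) ≈ -87.88°.

≈ 19.7°N, 87.9°W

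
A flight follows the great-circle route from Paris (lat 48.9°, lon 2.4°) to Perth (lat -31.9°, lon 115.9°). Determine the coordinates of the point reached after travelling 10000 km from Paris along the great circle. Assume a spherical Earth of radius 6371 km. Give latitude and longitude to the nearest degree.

Write both endpoints as unit vectors p₁, p₂ with components (cos φ cos λ, cos φ sin λ, sin φ).
The central angle between the endpoints is δ = arccos(p₁·p₂) ≈ 2.240 rad (128.4°). The total great-circle distance is δ·R ≈ 2.240 × 6371 ≈ 14274 km, so the target fraction is f = 10000/14274 ≈ 0.701.
Interpolate at f ≈ 0.701 with slerp weights a = sin((1−f)δ)/sin δ ≈ 0.793, b = sin(fδ)/sin δ ≈ 1.275.
p = a·p₁ + b·p₂ ≈ (0.048, 0.996, -0.076); φ = arcsin(p_z) ≈ -4.39°, λ = atan2(p_y, p_x) ≈ 87.25°.

≈ lat -4°, lon 87°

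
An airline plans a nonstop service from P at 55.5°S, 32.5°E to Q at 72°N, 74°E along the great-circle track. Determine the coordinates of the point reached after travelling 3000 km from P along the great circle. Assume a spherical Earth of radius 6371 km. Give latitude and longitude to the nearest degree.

≈ 29°S, 41°E

From cos δ = sin φ₁ sin φ₂ + cos φ₁ cos φ₂ cos Δλ, the central angle is δ ≈ 2.282 rad (130.7°). The total great-circle distance is δ·R ≈ 2.282 × 6371 ≈ 14538 km, so the target fraction is f = 3000/14538 ≈ 0.206.
Interpolate at f ≈ 0.206 with slerp weights a = sin((1−f)δ)/sin δ ≈ 1.282, b = sin(fδ)/sin δ ≈ 0.599.
p = a·p₁ + b·p₂ ≈ (0.663, 0.568, -0.487); φ = arcsin(p_z) ≈ -29.15°, λ = atan2(p_y, p_x) ≈ 40.57°.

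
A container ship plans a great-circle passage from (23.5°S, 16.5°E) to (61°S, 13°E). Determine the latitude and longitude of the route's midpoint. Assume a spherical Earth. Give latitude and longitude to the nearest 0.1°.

≈ (42.3°S, 15.3°E)

Convert each endpoint to a unit vector on the sphere (x = cos φ cos λ, y = cos φ sin λ, z = sin φ).
The central angle between the endpoints is δ = arccos(p₁·p₂) ≈ 0.656 rad (37.6°).
Interpolate at f = 1/2 with slerp weights a = sin((1−f)δ)/sin δ ≈ 0.528, b = sin(fδ)/sin δ ≈ 0.528.
p = a·p₁ + b·p₂ ≈ (0.714, 0.195, -0.673); φ = arcsin(p_z) ≈ -42.26°, λ = atan2(p_y, p_x) ≈ 15.29°.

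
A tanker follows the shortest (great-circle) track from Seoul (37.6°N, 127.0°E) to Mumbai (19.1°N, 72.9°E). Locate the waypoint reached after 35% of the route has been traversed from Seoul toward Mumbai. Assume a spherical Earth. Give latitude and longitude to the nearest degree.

≈ 34°N, 106°E

Convert each endpoint to a unit vector on the sphere (x = cos φ cos λ, y = cos φ sin λ, z = sin φ).
The central angle between the endpoints is δ = arccos(p₁·p₂) ≈ 0.878 rad (50.3°).
Interpolate at f = 0.35 with slerp weights a = sin((1−f)δ)/sin δ ≈ 0.702, b = sin(fδ)/sin δ ≈ 0.393.
p = a·p₁ + b·p₂ ≈ (-0.226, 0.799, 0.557); φ = arcsin(p_z) ≈ 33.85°, λ = atan2(p_y, p_x) ≈ 105.76°.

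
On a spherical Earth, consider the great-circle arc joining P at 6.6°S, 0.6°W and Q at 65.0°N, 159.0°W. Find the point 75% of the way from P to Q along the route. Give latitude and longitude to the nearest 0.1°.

≈ 77.6°N, 57.3°W

Convert each endpoint to a unit vector on the sphere (x = cos φ cos λ, y = cos φ sin λ, z = sin φ).
The central angle between the endpoints is δ = arccos(p₁·p₂) ≈ 2.088 rad (119.6°).
Interpolate at f = 0.75 with slerp weights a = sin((1−f)δ)/sin δ ≈ 0.574, b = sin(fδ)/sin δ ≈ 1.151.
p = a·p₁ + b·p₂ ≈ (0.116, -0.180, 0.977); φ = arcsin(p_z) ≈ 77.63°, λ = atan2(p_y, p_x) ≈ -57.25°.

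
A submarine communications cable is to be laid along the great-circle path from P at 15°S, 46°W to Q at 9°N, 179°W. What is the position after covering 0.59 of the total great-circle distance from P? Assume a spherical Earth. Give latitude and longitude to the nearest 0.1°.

The haversine formula gives a central angle δ ≈ 2.334 rad (133.7°) between the endpoints.
Interpolate at f = 0.59 with slerp weights a = sin((1−f)δ)/sin δ ≈ 1.131, b = sin(fδ)/sin δ ≈ 1.358.
p = a·p₁ + b·p₂ ≈ (-0.582, -0.809, -0.080); φ = arcsin(p_z) ≈ -4.61°, λ = atan2(p_y, p_x) ≈ -125.72°.

≈ 4.6°S, 125.7°W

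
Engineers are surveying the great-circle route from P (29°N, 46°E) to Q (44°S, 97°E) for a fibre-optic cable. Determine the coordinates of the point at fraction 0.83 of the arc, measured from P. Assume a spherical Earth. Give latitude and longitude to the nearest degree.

Write both endpoints as unit vectors p₁, p₂ with components (cos φ cos λ, cos φ sin λ, sin φ).
The central angle between the endpoints is δ = arccos(p₁·p₂) ≈ 1.512 rad (86.6°).
Interpolate at f = 0.83 with slerp weights a = sin((1−f)δ)/sin δ ≈ 0.255, b = sin(fδ)/sin δ ≈ 0.952.
p = a·p₁ + b·p₂ ≈ (0.071, 0.840, -0.538); φ = arcsin(p_z) ≈ -32.54°, λ = atan2(p_y, p_x) ≈ 85.15°.

≈ (33°S, 85°E)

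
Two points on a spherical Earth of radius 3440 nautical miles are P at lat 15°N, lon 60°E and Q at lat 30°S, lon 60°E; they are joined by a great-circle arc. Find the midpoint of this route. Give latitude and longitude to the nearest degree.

The haversine formula gives a central angle δ ≈ 0.785 rad (45.0°) between the endpoints.
Interpolate at f = 1/2 with slerp weights a = sin((1−f)δ)/sin δ ≈ 0.541, b = sin(fδ)/sin δ ≈ 0.541.
p = a·p₁ + b·p₂ ≈ (0.496, 0.859, -0.131); φ = arcsin(p_z) ≈ -7.50°, λ = atan2(p_y, p_x) ≈ 60.00°.

≈ lat 7°S, lon 60°E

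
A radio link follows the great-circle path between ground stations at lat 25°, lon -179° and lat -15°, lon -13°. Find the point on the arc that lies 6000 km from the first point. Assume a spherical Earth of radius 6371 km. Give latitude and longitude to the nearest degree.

≈ lat 42°, lon -116°

Convert each endpoint to a unit vector on the sphere (x = cos φ cos λ, y = cos φ sin λ, z = sin φ).
The central angle between the endpoints is δ = arccos(p₁·p₂) ≈ 2.854 rad (163.5°). The total great-circle distance is δ·R ≈ 2.854 × 6371 ≈ 18180 km, so the target fraction is f = 6000/18180 ≈ 0.330.
Interpolate at f ≈ 0.330 with slerp weights a = sin((1−f)δ)/sin δ ≈ 3.318, b = sin(fδ)/sin δ ≈ 2.846.
p = a·p₁ + b·p₂ ≈ (-0.327, -0.671, 0.665); φ = arcsin(p_z) ≈ 41.71°, λ = atan2(p_y, p_x) ≈ -116.00°.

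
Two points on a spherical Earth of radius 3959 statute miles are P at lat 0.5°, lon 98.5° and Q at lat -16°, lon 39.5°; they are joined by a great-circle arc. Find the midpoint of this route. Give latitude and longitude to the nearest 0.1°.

≈ lat -8.9°, lon 69.6°

The haversine formula gives a central angle δ ≈ 1.056 rad (60.5°) between the endpoints.
Interpolate at f = 1/2 with slerp weights a = sin((1−f)δ)/sin δ ≈ 0.579, b = sin(fδ)/sin δ ≈ 0.579.
p = a·p₁ + b·p₂ ≈ (0.344, 0.926, -0.154); φ = arcsin(p_z) ≈ -8.89°, λ = atan2(p_y, p_x) ≈ 69.64°.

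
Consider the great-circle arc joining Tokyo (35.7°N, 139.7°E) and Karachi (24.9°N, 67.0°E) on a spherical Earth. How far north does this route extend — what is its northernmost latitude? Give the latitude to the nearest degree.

The great circle lies in the plane with unit normal n̂ = (p₁ × p₂)/|p₁ × p₂|.
Here n̂_z ≈ -0.794; the vertex latitude is φ_max = arccos|n̂_z| ≈ 37.4°.

≈ 37°N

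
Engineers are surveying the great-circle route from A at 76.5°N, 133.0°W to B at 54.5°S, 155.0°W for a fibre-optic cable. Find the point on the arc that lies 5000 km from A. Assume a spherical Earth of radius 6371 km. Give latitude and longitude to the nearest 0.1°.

From cos δ = sin φ₁ sin φ₂ + cos φ₁ cos φ₂ cos Δλ, the central angle is δ ≈ 2.300 rad (131.8°). The total great-circle distance is δ·R ≈ 2.300 × 6371 ≈ 14650 km, so the target fraction is f = 5000/14650 ≈ 0.341.
Interpolate at f ≈ 0.341 with slerp weights a = sin((1−f)δ)/sin δ ≈ 1.338, b = sin(fδ)/sin δ ≈ 0.947.
p = a·p₁ + b·p₂ ≈ (-0.712, -0.461, 0.530); φ = arcsin(p_z) ≈ 32.02°, λ = atan2(p_y, p_x) ≈ -147.07°.

≈ 32.0°N, 147.1°W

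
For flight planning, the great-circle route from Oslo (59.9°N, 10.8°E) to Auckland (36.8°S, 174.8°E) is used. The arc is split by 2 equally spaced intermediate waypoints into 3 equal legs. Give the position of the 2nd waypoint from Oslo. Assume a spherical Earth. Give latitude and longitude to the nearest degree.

The haversine formula gives a central angle δ ≈ 2.700 rad (154.7°) between the endpoints.
Interpolate at f = 2/3 with slerp weights a = sin((1−f)δ)/sin δ ≈ 1.835, b = sin(fδ)/sin δ ≈ 2.281.
p = a·p₁ + b·p₂ ≈ (-0.915, 0.338, 0.221); φ = arcsin(p_z) ≈ 12.78°, λ = atan2(p_y, p_x) ≈ 159.73°.

≈ 13°N, 160°E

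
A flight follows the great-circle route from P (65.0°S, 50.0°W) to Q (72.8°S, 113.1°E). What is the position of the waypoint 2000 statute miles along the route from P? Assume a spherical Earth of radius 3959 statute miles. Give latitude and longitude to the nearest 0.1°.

≈ (84.8°S, 86.2°E)

Write both endpoints as unit vectors p₁, p₂ with components (cos φ cos λ, cos φ sin λ, sin φ).
The central angle between the endpoints is δ = arccos(p₁·p₂) ≈ 0.728 rad (41.7°). The total great-circle distance is δ·R ≈ 0.728 × 3959 ≈ 2884 mi, so the target fraction is f = 2000/2884 ≈ 0.693.
Interpolate at f ≈ 0.693 with slerp weights a = sin((1−f)δ)/sin δ ≈ 0.333, b = sin(fδ)/sin δ ≈ 0.727.
p = a·p₁ + b·p₂ ≈ (0.006, 0.090, -0.996); φ = arcsin(p_z) ≈ -84.82°, λ = atan2(p_y, p_x) ≈ 86.18°.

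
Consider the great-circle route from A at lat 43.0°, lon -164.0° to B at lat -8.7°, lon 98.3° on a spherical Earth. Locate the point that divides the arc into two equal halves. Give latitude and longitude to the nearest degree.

≈ lat 25°, lon 137°

From cos δ = sin φ₁ sin φ₂ + cos φ₁ cos φ₂ cos Δλ, the central angle is δ ≈ 1.772 rad (101.5°).
Interpolate at f = 1/2 with slerp weights a = sin((1−f)δ)/sin δ ≈ 0.791, b = sin(fδ)/sin δ ≈ 0.791.
p = a·p₁ + b·p₂ ≈ (-0.669, 0.614, 0.420); φ = arcsin(p_z) ≈ 24.81°, λ = atan2(p_y, p_x) ≈ 137.44°.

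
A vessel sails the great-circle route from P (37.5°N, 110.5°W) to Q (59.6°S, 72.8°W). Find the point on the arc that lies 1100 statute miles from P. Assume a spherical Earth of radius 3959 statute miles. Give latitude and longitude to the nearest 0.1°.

From cos δ = sin φ₁ sin φ₂ + cos φ₁ cos φ₂ cos Δλ, the central angle is δ ≈ 1.780 rad (102.0°). The total great-circle distance is δ·R ≈ 1.780 × 3959 ≈ 7046 mi, so the target fraction is f = 1100/7046 ≈ 0.156.
Interpolate at f ≈ 0.156 with slerp weights a = sin((1−f)δ)/sin δ ≈ 1.020, b = sin(fδ)/sin δ ≈ 0.280.
p = a·p₁ + b·p₂ ≈ (-0.241, -0.893, 0.379); φ = arcsin(p_z) ≈ 22.27°, λ = atan2(p_y, p_x) ≈ -105.12°.

≈ (22.3°N, 105.1°W)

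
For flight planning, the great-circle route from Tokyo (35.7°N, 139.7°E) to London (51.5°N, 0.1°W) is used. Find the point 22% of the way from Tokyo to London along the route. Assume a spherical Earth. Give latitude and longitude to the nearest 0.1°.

≈ 52.5°N, 127.3°E

Convert each endpoint to a unit vector on the sphere (x = cos φ cos λ, y = cos φ sin λ, z = sin φ).
The central angle between the endpoints is δ = arccos(p₁·p₂) ≈ 1.500 rad (86.0°).
Interpolate at f = 0.22 with slerp weights a = sin((1−f)δ)/sin δ ≈ 0.923, b = sin(fδ)/sin δ ≈ 0.325.
p = a·p₁ + b·p₂ ≈ (-0.369, 0.485, 0.793); φ = arcsin(p_z) ≈ 52.46°, λ = atan2(p_y, p_x) ≈ 127.33°.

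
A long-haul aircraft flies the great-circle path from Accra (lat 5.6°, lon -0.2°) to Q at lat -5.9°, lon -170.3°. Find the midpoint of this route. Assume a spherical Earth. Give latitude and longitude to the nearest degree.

≈ lat -2°, lon -85°

From cos δ = sin φ₁ sin φ₂ + cos φ₁ cos φ₂ cos Δλ, the central angle is δ ≈ 2.970 rad (170.1°).
Interpolate at f = 1/2 with slerp weights a = sin((1−f)δ)/sin δ ≈ 5.821, b = sin(fδ)/sin δ ≈ 5.821.
p = a·p₁ + b·p₂ ≈ (0.086, -0.996, -0.030); φ = arcsin(p_z) ≈ -1.74°, λ = atan2(p_y, p_x) ≈ -85.08°.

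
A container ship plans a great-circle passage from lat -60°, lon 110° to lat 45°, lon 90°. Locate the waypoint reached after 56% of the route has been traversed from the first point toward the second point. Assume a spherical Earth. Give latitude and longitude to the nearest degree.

≈ lat -1°, lon 97°

From cos δ = sin φ₁ sin φ₂ + cos φ₁ cos φ₂ cos Δλ, the central angle is δ ≈ 1.855 rad (106.3°).
Interpolate at f = 0.56 with slerp weights a = sin((1−f)δ)/sin δ ≈ 0.759, b = sin(fδ)/sin δ ≈ 0.898.
p = a·p₁ + b·p₂ ≈ (-0.130, 0.991, -0.022); φ = arcsin(p_z) ≈ -1.29°, λ = atan2(p_y, p_x) ≈ 97.46°.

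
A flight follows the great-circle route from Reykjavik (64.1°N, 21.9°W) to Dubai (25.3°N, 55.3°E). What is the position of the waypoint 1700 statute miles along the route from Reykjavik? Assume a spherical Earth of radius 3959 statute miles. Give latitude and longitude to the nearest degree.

≈ 55°N, 25°E

Convert each endpoint to a unit vector on the sphere (x = cos φ cos λ, y = cos φ sin λ, z = sin φ).
The central angle between the endpoints is δ = arccos(p₁·p₂) ≈ 1.079 rad (61.8°). The total great-circle distance is δ·R ≈ 1.079 × 3959 ≈ 4273 mi, so the target fraction is f = 1700/4273 ≈ 0.398.
Interpolate at f ≈ 0.398 with slerp weights a = sin((1−f)δ)/sin δ ≈ 0.686, b = sin(fδ)/sin δ ≈ 0.472.
p = a·p₁ + b·p₂ ≈ (0.521, 0.239, 0.819); φ = arcsin(p_z) ≈ 55.01°, λ = atan2(p_y, p_x) ≈ 24.65°.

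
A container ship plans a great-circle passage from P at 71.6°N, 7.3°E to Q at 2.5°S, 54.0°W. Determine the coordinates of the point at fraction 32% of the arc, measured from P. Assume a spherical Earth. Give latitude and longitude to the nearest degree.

≈ 51°N, 32°W

Convert each endpoint to a unit vector on the sphere (x = cos φ cos λ, y = cos φ sin λ, z = sin φ).
The central angle between the endpoints is δ = arccos(p₁·p₂) ≈ 1.461 rad (83.7°).
Interpolate at f = 0.32 with slerp weights a = sin((1−f)δ)/sin δ ≈ 0.843, b = sin(fδ)/sin δ ≈ 0.453.
p = a·p₁ + b·p₂ ≈ (0.530, -0.333, 0.780); φ = arcsin(p_z) ≈ 51.26°, λ = atan2(p_y, p_x) ≈ -32.10°.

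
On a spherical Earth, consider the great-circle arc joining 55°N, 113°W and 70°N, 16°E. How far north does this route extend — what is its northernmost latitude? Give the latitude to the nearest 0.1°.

≈ 78.5°N

The great circle lies in the plane with unit normal n̂ = (p₁ × p₂)/|p₁ × p₂|.
Here n̂_z ≈ +0.200; the vertex latitude is φ_max = arccos|n̂_z| ≈ 78.5°.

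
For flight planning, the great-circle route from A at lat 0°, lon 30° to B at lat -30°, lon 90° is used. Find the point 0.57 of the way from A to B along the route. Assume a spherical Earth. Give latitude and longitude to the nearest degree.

From cos δ = sin φ₁ sin φ₂ + cos φ₁ cos φ₂ cos Δλ, the central angle is δ ≈ 1.123 rad (64.3°).
Interpolate at f = 0.57 with slerp weights a = sin((1−f)δ)/sin δ ≈ 0.515, b = sin(fδ)/sin δ ≈ 0.663.
p = a·p₁ + b·p₂ ≈ (0.446, 0.831, -0.331); φ = arcsin(p_z) ≈ -19.35°, λ = atan2(p_y, p_x) ≈ 61.78°.

≈ lat -19°, lon 62°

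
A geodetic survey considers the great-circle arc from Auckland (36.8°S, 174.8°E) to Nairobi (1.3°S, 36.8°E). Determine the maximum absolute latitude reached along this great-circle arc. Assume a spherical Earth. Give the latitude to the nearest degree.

≈ 49°S

The great circle lies in the plane with unit normal n̂ = (p₁ × p₂)/|p₁ × p₂|.
Here n̂_z ≈ -0.658; the vertex latitude is φ_max = arccos|n̂_z| ≈ 48.8°.
Check via Clairaut: cos φ_max = |cos φ₁| · sin C = cos(36.8°)·sin(124.7°) ≈ 0.658, again giving ≈ 48.8°.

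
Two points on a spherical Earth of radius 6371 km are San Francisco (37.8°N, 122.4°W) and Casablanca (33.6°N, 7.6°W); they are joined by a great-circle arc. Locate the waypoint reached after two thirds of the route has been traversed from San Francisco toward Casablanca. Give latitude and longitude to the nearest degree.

≈ 50°N, 40°W

The haversine formula gives a central angle δ ≈ 1.508 rad (86.4°) between the endpoints.
Interpolate at f = 2/3 with slerp weights a = sin((1−f)δ)/sin δ ≈ 0.483, b = sin(fδ)/sin δ ≈ 0.846.
p = a·p₁ + b·p₂ ≈ (0.494, -0.415, 0.764); φ = arcsin(p_z) ≈ 49.81°, λ = atan2(p_y, p_x) ≈ -40.04°.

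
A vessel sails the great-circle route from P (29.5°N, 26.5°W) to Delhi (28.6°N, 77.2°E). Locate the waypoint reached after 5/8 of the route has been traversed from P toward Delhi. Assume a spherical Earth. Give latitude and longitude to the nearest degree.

From cos δ = sin φ₁ sin φ₂ + cos φ₁ cos φ₂ cos Δλ, the central angle is δ ≈ 1.516 rad (86.9°).
Interpolate at f = 5/8 with slerp weights a = sin((1−f)δ)/sin δ ≈ 0.539, b = sin(fδ)/sin δ ≈ 0.813.
p = a·p₁ + b·p₂ ≈ (0.578, 0.487, 0.655); φ = arcsin(p_z) ≈ 40.90°, λ = atan2(p_y, p_x) ≈ 40.10°.

≈ (41°N, 40°E)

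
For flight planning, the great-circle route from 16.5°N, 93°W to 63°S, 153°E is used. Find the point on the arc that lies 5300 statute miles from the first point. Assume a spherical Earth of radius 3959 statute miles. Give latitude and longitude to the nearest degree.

From cos δ = sin φ₁ sin φ₂ + cos φ₁ cos φ₂ cos Δλ, the central angle is δ ≈ 2.015 rad (115.5°). The total great-circle distance is δ·R ≈ 2.015 × 3959 ≈ 7979 mi, so the target fraction is f = 5300/7979 ≈ 0.664.
Interpolate at f ≈ 0.664 with slerp weights a = sin((1−f)δ)/sin δ ≈ 0.694, b = sin(fδ)/sin δ ≈ 1.078.
p = a·p₁ + b·p₂ ≈ (-0.471, -0.442, -0.763); φ = arcsin(p_z) ≈ -49.77°, λ = atan2(p_y, p_x) ≈ -136.81°.

≈ 50°S, 137°W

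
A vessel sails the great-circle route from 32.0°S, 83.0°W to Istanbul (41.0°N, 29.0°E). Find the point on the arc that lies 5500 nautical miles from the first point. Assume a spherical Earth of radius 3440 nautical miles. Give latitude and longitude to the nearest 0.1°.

≈ 26.1°N, 8.7°W

Convert each endpoint to a unit vector on the sphere (x = cos φ cos λ, y = cos φ sin λ, z = sin φ).
The central angle between the endpoints is δ = arccos(p₁·p₂) ≈ 2.199 rad (126.0°). The total great-circle distance is δ·R ≈ 2.199 × 3440 ≈ 7563 nmi, so the target fraction is f = 5500/7563 ≈ 0.727.
Interpolate at f ≈ 0.727 with slerp weights a = sin((1−f)δ)/sin δ ≈ 0.698, b = sin(fδ)/sin δ ≈ 1.235.
p = a·p₁ + b·p₂ ≈ (0.887, -0.135, 0.441); φ = arcsin(p_z) ≈ 26.15°, λ = atan2(p_y, p_x) ≈ -8.66°.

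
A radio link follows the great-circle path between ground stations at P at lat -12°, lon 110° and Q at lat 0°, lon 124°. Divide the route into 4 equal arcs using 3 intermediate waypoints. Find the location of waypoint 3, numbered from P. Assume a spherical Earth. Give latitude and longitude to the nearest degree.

Write both endpoints as unit vectors p₁, p₂ with components (cos φ cos λ, cos φ sin λ, sin φ).
The central angle between the endpoints is δ = arccos(p₁·p₂) ≈ 0.320 rad (18.4°).
Interpolate at f = 3/4 with slerp weights a = sin((1−f)δ)/sin δ ≈ 0.254, b = sin(fδ)/sin δ ≈ 0.756.
p = a·p₁ + b·p₂ ≈ (-0.508, 0.860, -0.053); φ = arcsin(p_z) ≈ -3.03°, λ = atan2(p_y, p_x) ≈ 120.55°.

≈ lat -3°, lon 121°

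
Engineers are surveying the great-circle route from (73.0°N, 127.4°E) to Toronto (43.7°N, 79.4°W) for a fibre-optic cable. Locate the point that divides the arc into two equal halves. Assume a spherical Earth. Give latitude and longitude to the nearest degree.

≈ (74°N, 95°W)

Write both endpoints as unit vectors p₁, p₂ with components (cos φ cos λ, cos φ sin λ, sin φ).
The central angle between the endpoints is δ = arccos(p₁·p₂) ≈ 1.079 rad (61.8°).
Interpolate at f = 1/2 with slerp weights a = sin((1−f)δ)/sin δ ≈ 0.583, b = sin(fδ)/sin δ ≈ 0.583.
p = a·p₁ + b·p₂ ≈ (-0.026, -0.279, 0.960); φ = arcsin(p_z) ≈ 73.74°, λ = atan2(p_y, p_x) ≈ -95.33°.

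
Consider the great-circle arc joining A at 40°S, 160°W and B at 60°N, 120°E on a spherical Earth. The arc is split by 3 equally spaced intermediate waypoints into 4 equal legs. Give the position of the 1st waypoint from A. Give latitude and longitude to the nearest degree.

≈ 14°S, 177°W

Convert each endpoint to a unit vector on the sphere (x = cos φ cos λ, y = cos φ sin λ, z = sin φ).
The central angle between the endpoints is δ = arccos(p₁·p₂) ≈ 2.083 rad (119.4°).
Interpolate at f = 1/4 with slerp weights a = sin((1−f)δ)/sin δ ≈ 1.147, b = sin(fδ)/sin δ ≈ 0.571.
p = a·p₁ + b·p₂ ≈ (-0.969, -0.053, -0.243); φ = arcsin(p_z) ≈ -14.07°, λ = atan2(p_y, p_x) ≈ -176.84°.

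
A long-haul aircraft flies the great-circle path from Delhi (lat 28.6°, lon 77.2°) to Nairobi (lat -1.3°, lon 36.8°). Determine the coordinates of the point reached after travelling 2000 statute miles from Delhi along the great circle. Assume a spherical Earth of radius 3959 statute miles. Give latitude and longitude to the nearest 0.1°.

Write both endpoints as unit vectors p₁, p₂ with components (cos φ cos λ, cos φ sin λ, sin φ).
The central angle between the endpoints is δ = arccos(p₁·p₂) ≈ 0.853 rad (48.9°). The total great-circle distance is δ·R ≈ 0.853 × 3959 ≈ 3378 mi, so the target fraction is f = 2000/3378 ≈ 0.592.
Interpolate at f ≈ 0.592 with slerp weights a = sin((1−f)δ)/sin δ ≈ 0.453, b = sin(fδ)/sin δ ≈ 0.642.
p = a·p₁ + b·p₂ ≈ (0.602, 0.772, 0.202); φ = arcsin(p_z) ≈ 11.66°, λ = atan2(p_y, p_x) ≈ 52.05°.

≈ lat 11.7°, lon 52.0°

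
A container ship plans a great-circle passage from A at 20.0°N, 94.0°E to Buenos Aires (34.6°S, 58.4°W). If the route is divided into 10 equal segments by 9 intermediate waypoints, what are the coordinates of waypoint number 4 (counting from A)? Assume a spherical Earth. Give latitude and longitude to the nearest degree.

The haversine formula gives a central angle δ ≈ 2.646 rad (151.6°) between the endpoints.
Interpolate at f = 4/10 with slerp weights a = sin((1−f)δ)/sin δ ≈ 2.103, b = sin(fδ)/sin δ ≈ 1.833.
p = a·p₁ + b·p₂ ≈ (0.653, 0.686, -0.322); φ = arcsin(p_z) ≈ -18.76°, λ = atan2(p_y, p_x) ≈ 46.43°.

≈ 19°S, 46°E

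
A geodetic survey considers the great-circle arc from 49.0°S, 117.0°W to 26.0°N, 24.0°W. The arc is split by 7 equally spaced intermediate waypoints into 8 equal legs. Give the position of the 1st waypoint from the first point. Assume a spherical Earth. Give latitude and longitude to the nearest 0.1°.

The haversine formula gives a central angle δ ≈ 1.941 rad (111.2°) between the endpoints.
Interpolate at f = 1/8 with slerp weights a = sin((1−f)δ)/sin δ ≈ 1.064, b = sin(fδ)/sin δ ≈ 0.258.
p = a·p₁ + b·p₂ ≈ (-0.105, -0.716, -0.690); φ = arcsin(p_z) ≈ -43.63°, λ = atan2(p_y, p_x) ≈ -98.36°.

≈ 43.6°S, 98.4°W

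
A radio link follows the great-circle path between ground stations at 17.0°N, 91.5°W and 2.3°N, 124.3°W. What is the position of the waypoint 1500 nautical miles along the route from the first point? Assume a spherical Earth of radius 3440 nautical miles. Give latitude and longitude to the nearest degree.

≈ 7°N, 115°W

The haversine formula gives a central angle δ ≈ 0.618 rad (35.4°) between the endpoints. The total great-circle distance is δ·R ≈ 0.618 × 3440 ≈ 2127 nmi, so the target fraction is f = 1500/2127 ≈ 0.705.
Interpolate at f ≈ 0.705 with slerp weights a = sin((1−f)δ)/sin δ ≈ 0.313, b = sin(fδ)/sin δ ≈ 0.729.
p = a·p₁ + b·p₂ ≈ (-0.418, -0.900, 0.121); φ = arcsin(p_z) ≈ 6.93°, λ = atan2(p_y, p_x) ≈ -114.91°.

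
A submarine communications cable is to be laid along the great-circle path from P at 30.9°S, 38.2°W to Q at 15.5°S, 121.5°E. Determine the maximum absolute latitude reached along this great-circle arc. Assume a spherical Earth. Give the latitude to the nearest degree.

The great circle lies in the plane with unit normal n̂ = (p₁ × p₂)/|p₁ × p₂|.
Here n̂_z ≈ +0.373; the vertex latitude is φ_max = arccos|n̂_z| ≈ 68.1°.

≈ 68°S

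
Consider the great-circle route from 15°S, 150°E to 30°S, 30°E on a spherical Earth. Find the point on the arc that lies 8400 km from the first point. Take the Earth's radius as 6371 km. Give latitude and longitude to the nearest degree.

≈ 40°S, 66°E

Write both endpoints as unit vectors p₁, p₂ with components (cos φ cos λ, cos φ sin λ, sin φ).
The central angle between the endpoints is δ = arccos(p₁·p₂) ≈ 1.864 rad (106.8°). The total great-circle distance is δ·R ≈ 1.864 × 6371 ≈ 11874 km, so the target fraction is f = 8400/11874 ≈ 0.707.
Interpolate at f ≈ 0.707 with slerp weights a = sin((1−f)δ)/sin δ ≈ 0.542, b = sin(fδ)/sin δ ≈ 1.011.
p = a·p₁ + b·p₂ ≈ (0.305, 0.700, -0.646); φ = arcsin(p_z) ≈ -40.24°, λ = atan2(p_y, p_x) ≈ 66.42°.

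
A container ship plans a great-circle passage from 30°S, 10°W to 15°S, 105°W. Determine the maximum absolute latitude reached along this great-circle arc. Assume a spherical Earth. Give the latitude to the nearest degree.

≈ 33°S

The great circle lies in the plane with unit normal n̂ = (p₁ × p₂)/|p₁ × p₂|.
Here n̂_z ≈ -0.835; the vertex latitude is φ_max = arccos|n̂_z| ≈ 33.4°.
Check via Clairaut: cos φ_max = |cos φ₁| · sin C = cos(30.0°)·sin(105.5°) ≈ 0.835, again giving ≈ 33.4°.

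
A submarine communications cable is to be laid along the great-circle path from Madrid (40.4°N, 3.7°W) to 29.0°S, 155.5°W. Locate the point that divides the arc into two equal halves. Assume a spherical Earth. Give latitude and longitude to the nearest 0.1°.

The haversine formula gives a central angle δ ≈ 2.693 rad (154.3°) between the endpoints.
Interpolate at f = 1/2 with slerp weights a = sin((1−f)δ)/sin δ ≈ 2.250, b = sin(fδ)/sin δ ≈ 2.250.
p = a·p₁ + b·p₂ ≈ (-0.081, -0.927, 0.367); φ = arcsin(p_z) ≈ 21.56°, λ = atan2(p_y, p_x) ≈ -94.98°.

≈ 21.6°N, 95.0°W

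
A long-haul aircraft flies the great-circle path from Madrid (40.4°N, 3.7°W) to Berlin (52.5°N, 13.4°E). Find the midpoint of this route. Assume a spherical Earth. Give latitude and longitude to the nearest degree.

The haversine formula gives a central angle δ ≈ 0.293 rad (16.8°) between the endpoints.
Interpolate at f = 1/2 with slerp weights a = sin((1−f)δ)/sin δ ≈ 0.505, b = sin(fδ)/sin δ ≈ 0.505.
p = a·p₁ + b·p₂ ≈ (0.683, 0.046, 0.729); φ = arcsin(p_z) ≈ 46.77°, λ = atan2(p_y, p_x) ≈ 3.89°.

≈ 47°N, 4°E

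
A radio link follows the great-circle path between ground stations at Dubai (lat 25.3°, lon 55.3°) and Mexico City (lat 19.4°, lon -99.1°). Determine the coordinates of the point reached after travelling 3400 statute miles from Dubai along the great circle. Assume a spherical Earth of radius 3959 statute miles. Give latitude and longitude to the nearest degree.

Write both endpoints as unit vectors p₁, p₂ with components (cos φ cos λ, cos φ sin λ, sin φ).
The central angle between the endpoints is δ = arccos(p₁·p₂) ≈ 2.249 rad (128.8°). The total great-circle distance is δ·R ≈ 2.249 × 3959 ≈ 8902 mi, so the target fraction is f = 3400/8902 ≈ 0.382.
Interpolate at f ≈ 0.382 with slerp weights a = sin((1−f)δ)/sin δ ≈ 1.263, b = sin(fδ)/sin δ ≈ 0.972.
p = a·p₁ + b·p₂ ≈ (0.505, 0.033, 0.862); φ = arcsin(p_z) ≈ 59.60°, λ = atan2(p_y, p_x) ≈ 3.79°.

≈ lat 60°, lon 4°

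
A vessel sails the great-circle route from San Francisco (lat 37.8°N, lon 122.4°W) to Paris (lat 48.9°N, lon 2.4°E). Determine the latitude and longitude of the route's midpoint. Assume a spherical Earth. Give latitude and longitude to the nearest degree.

≈ lat 64°N, lon 70°W

From cos δ = sin φ₁ sin φ₂ + cos φ₁ cos φ₂ cos Δλ, the central angle is δ ≈ 1.405 rad (80.5°).
Interpolate at f = 1/2 with slerp weights a = sin((1−f)δ)/sin δ ≈ 0.655, b = sin(fδ)/sin δ ≈ 0.655.
p = a·p₁ + b·p₂ ≈ (0.153, -0.419, 0.895); φ = arcsin(p_z) ≈ 63.51°, λ = atan2(p_y, p_x) ≈ -69.95°.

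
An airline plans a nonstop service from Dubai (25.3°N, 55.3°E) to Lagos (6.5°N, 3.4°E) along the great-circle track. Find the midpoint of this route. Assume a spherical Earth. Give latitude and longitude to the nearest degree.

Convert each endpoint to a unit vector on the sphere (x = cos φ cos λ, y = cos φ sin λ, z = sin φ).
The central angle between the endpoints is δ = arccos(p₁·p₂) ≈ 0.924 rad (52.9°).
Interpolate at f = 1/2 with slerp weights a = sin((1−f)δ)/sin δ ≈ 0.559, b = sin(fδ)/sin δ ≈ 0.559.
p = a·p₁ + b·p₂ ≈ (0.841, 0.448, 0.302); φ = arcsin(p_z) ≈ 17.57°, λ = atan2(p_y, p_x) ≈ 28.04°.

≈ 18°N, 28°E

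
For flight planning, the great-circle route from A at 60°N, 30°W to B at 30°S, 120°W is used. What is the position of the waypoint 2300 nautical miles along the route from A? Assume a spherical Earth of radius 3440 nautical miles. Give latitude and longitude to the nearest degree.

≈ 36°N, 78°W

Write both endpoints as unit vectors p₁, p₂ with components (cos φ cos λ, cos φ sin λ, sin φ).
The central angle between the endpoints is δ = arccos(p₁·p₂) ≈ 2.019 rad (115.7°). The total great-circle distance is δ·R ≈ 2.019 × 3440 ≈ 6944 nmi, so the target fraction is f = 2300/6944 ≈ 0.331.
Interpolate at f ≈ 0.331 with slerp weights a = sin((1−f)δ)/sin δ ≈ 1.082, b = sin(fδ)/sin δ ≈ 0.688.
p = a·p₁ + b·p₂ ≈ (0.171, -0.786, 0.594); φ = arcsin(p_z) ≈ 36.41°, λ = atan2(p_y, p_x) ≈ -77.74°.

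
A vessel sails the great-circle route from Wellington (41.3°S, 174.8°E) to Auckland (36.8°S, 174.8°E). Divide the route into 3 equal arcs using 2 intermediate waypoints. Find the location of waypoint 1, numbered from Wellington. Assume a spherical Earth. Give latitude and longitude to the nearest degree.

Write both endpoints as unit vectors p₁, p₂ with components (cos φ cos λ, cos φ sin λ, sin φ).
The central angle between the endpoints is δ = arccos(p₁·p₂) ≈ 0.079 rad (4.5°).
Interpolate at f = 1/3 with slerp weights a = sin((1−f)δ)/sin δ ≈ 0.667, b = sin(fδ)/sin δ ≈ 0.334.
p = a·p₁ + b·p₂ ≈ (-0.765, 0.070, -0.640); φ = arcsin(p_z) ≈ -39.80°, λ = atan2(p_y, p_x) ≈ 174.80°.

≈ 40°S, 175°E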